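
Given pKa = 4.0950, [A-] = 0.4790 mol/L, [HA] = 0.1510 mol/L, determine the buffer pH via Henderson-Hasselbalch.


ratio = [A-] / [HA] = 0.4790 / 0.1510 = 3.1722
log10(ratio) = 0.5014
pH = pKa + log10(ratio) = 4.0950 + 0.5014 = 4.5964


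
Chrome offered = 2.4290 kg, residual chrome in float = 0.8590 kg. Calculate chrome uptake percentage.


Formula: Uptake = (offered - residual) / offered * 100
Substituting: Uptake = (2.4290 - 0.8590) / 2.4290 * 100
Result: 64.6357 %


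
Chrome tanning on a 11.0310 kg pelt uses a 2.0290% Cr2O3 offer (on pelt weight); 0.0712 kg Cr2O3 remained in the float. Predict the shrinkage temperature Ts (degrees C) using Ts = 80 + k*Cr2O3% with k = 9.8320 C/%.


Offered = pelt * offer_pct / 100 = 11.0310 * 2.0290 / 100 = 0.2238 kg
Uptake = offered - residual = 0.2238 - 0.0712 = 0.1526 kg
Cr2O3% on pelt = uptake / pelt * 100 = 0.1526 / 11.0310 * 100 = 1.3835 %
Ts = 80 + k * Cr2O3% = 80 + 9.8320 * 1.3835 = 93.6030 C


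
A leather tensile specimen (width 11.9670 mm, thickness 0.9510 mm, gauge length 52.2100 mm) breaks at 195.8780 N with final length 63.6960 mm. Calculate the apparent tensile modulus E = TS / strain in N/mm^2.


TS = F / (w * t) = 195.8780 / (11.9670 * 0.9510) = 17.2115 N/mm^2
strain = (Lf - L0) / L0 = (63.6960 - 52.2100) / 52.2100 = 0.2200
E = TS / strain = 17.2115 / 0.2200 = 78.2357 N/mm^2


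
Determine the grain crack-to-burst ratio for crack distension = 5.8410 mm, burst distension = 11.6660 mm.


Formula: Ratio = crack / burst
Substituting: Ratio = 5.8410 / 11.6660
Result: 0.5007


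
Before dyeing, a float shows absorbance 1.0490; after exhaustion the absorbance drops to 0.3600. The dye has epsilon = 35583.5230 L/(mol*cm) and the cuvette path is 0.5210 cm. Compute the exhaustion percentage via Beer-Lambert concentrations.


c_initial = A_i / (epsilon * l) = 1.0490 / (35583.5230 * 0.5210) = 5.6583e-05 mol/L
c_final = A_f / (epsilon * l) = 0.3600 / (35583.5230 * 0.5210) = 1.9419e-05 mol/L
Exhaustion = (c_initial - c_final) / c_initial * 100 = (5.6583e-05 - 1.9419e-05) / 5.6583e-05 * 100 = 65.6816 %


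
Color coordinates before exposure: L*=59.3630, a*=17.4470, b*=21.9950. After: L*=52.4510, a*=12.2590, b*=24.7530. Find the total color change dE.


dL = -6.9120, da = -5.1880, db = 2.7580
dE = sqrt((-6.9120)^2 + (-5.1880)^2 + 2.7580^2) = 9.0718


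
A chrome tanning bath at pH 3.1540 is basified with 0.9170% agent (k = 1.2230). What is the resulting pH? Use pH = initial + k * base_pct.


Formula: pH_final = pH_initial + k * base_pct
Substituting: pH_final = 3.1540 + 1.2230 * 0.9170
Result: 4.2755


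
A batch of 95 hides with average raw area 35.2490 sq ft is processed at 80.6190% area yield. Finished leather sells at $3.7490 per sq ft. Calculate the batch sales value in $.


Raw_total = N * avg_area = 95 * 35.2490 = 3348.6550 sq ft
Finished = Raw_total * yield / 100 = 3348.6550 * 80.6190 / 100 = 2699.6522 sq ft
Value = Finished * price = 2699.6522 * 3.7490 = 10120.9960 $


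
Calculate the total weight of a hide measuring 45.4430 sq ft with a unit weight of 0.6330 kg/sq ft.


Formula: Weight = area * weight_per_sqft
Substituting: Weight = 45.4430 * 0.6330
Result: 28.7654 kg


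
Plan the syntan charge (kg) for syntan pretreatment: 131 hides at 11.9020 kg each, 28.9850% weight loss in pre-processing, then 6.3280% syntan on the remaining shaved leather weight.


Total_raw = N * avg_wt = 131 * 11.9020 = 1559.1620 kg
Substrate = Total_raw * (1 - loss/100) = 1559.1620 * (1 - 28.9850/100) = 1107.2389 kg
Syntan = Substrate * pct / 100 = 1107.2389 * 6.3280 / 100 = 70.0661 kg


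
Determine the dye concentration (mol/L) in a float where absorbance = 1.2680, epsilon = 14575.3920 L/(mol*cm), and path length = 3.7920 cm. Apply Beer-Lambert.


Formula: c = A / (epsilon * l)
Substituting: c = 1.2680 / (14575.3920 * 3.7920)
Result: 2.2942e-05 mol/L


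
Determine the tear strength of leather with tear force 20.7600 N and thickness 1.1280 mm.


Formula: Tear strength = force / thickness
Substituting: Tear strength = 20.7600 / 1.1280
Result: 18.4043 N/mm


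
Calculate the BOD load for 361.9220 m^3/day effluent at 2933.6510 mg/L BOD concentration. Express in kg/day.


Formula: BOD_load = volume * conc / 1000
Substituting: BOD_load = 361.9220 * 2933.6510 / 1000
Result: 1061.7528 kg/day


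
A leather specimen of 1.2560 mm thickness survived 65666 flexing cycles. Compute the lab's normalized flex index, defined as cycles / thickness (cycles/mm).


Formula: Index = cycles / thickness
Substituting: Index = 65666 / 1.2560
Result: 52281.8471 cycles/mm


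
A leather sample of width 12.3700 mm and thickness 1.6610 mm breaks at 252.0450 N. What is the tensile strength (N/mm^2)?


Formula: TS = force / (width * thickness)
Substituting: TS = 252.0450 / (12.3700 * 1.6610)
Result: 12.2670 N/mm^2


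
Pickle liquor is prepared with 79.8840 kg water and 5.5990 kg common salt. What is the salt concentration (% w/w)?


Formula: Conc = salt / (water + salt) * 100
Substituting: Conc = 5.5990 / (79.8840 + 5.5990) * 100
Result: 6.5498 %


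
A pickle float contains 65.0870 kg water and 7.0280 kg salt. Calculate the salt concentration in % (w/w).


Formula: Conc = salt / (water + salt) * 100
Substituting: Conc = 7.0280 / (65.0870 + 7.0280) * 100
Result: 9.7455 %


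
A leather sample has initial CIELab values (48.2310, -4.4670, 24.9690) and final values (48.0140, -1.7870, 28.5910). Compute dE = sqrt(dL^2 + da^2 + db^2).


dL = -0.2170, da = 2.6800, db = 3.6220
dE = sqrt((-0.2170)^2 + 2.6800^2 + 3.6220^2) = 4.5109


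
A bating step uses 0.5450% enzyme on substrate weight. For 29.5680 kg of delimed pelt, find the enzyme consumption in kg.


Formula: Enzyme = substrate * pct / 100
Substituting: Enzyme = 29.5680 * 0.5450 / 100
Result: 0.1611 kg


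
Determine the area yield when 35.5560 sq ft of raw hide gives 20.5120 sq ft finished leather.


Formula: Yield = finished / raw * 100
Substituting: Yield = 20.5120 / 35.5560 * 100
Result: 57.6893 %


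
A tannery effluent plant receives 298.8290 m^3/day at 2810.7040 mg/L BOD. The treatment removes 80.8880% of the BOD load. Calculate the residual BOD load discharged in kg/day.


Load_in = volume * conc / 1000 = 298.8290 * 2810.7040 / 1000 = 839.9199 kg/day
Removed = Load_in * eff / 100 = 839.9199 * 80.8880 / 100 = 679.3944 kg/day
Load_out = Load_in - Removed = 839.9199 - 679.3944 = 160.5255 kg/day


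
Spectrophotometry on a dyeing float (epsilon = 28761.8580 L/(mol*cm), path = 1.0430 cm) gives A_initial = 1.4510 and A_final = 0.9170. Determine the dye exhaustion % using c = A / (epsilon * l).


c_initial = A_i / (epsilon * l) = 1.4510 / (28761.8580 * 1.0430) = 4.8369e-05 mol/L
c_final = A_f / (epsilon * l) = 0.9170 / (28761.8580 * 1.0430) = 3.0568e-05 mol/L
Exhaustion = (c_initial - c_final) / c_initial * 100 = (4.8369e-05 - 3.0568e-05) / 4.8369e-05 * 100 = 36.8022 %


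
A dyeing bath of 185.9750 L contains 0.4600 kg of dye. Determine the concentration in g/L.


Formula: Conc = dye_mass(kg) / volume(L) * 1000
Substituting: Conc = 0.4600 / 185.9750 * 1000
Result: 2.4735 g/L


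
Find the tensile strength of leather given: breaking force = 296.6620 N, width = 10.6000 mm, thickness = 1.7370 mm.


Formula: TS = force / (width * thickness)
Substituting: TS = 296.6620 / (10.6000 * 1.7370)
Result: 16.1123 N/mm^2


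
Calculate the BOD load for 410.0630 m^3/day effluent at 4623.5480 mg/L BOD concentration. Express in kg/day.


Formula: BOD_load = volume * conc / 1000
Substituting: BOD_load = 410.0630 * 4623.5480 / 1000
Result: 1895.9460 kg/day


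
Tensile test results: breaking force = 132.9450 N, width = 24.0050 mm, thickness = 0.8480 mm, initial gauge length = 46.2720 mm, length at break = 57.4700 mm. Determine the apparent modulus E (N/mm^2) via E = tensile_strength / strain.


TS = F / (w * t) = 132.9450 / (24.0050 * 0.8480) = 6.5309 N/mm^2
strain = (Lf - L0) / L0 = (57.4700 - 46.2720) / 46.2720 = 0.2420
E = TS / strain = 6.5309 / 0.2420 = 26.9869 N/mm^2


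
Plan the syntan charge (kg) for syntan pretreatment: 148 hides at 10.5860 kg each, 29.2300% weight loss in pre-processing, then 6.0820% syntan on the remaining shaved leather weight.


Total_raw = N * avg_wt = 148 * 10.5860 = 1566.7280 kg
Substrate = Total_raw * (1 - loss/100) = 1566.7280 * (1 - 29.2300/100) = 1108.7734 kg
Syntan = Substrate * pct / 100 = 1108.7734 * 6.0820 / 100 = 67.4356 kg


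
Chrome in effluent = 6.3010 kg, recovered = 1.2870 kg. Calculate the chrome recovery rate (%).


Formula: Recovery = recovered / input * 100
Substituting: Recovery = 1.2870 / 6.3010 * 100
Result: 20.4253 %


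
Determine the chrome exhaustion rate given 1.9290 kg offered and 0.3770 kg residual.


Formula: Uptake = (offered - residual) / offered * 100
Substituting: Uptake = (1.9290 - 0.3770) / 1.9290 * 100
Result: 80.4562 %


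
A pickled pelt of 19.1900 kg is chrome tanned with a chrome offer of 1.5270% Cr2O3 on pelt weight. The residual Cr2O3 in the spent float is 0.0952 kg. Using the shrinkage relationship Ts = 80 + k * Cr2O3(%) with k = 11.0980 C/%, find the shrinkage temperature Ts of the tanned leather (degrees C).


Offered = pelt * offer_pct / 100 = 19.1900 * 1.5270 / 100 = 0.2930 kg
Uptake = offered - residual = 0.2930 - 0.0952 = 0.1978 kg
Cr2O3% on pelt = uptake / pelt * 100 = 0.1978 / 19.1900 * 100 = 1.0309 %
Ts = 80 + k * Cr2O3% = 80 + 11.0980 * 1.0309 = 91.4410 C


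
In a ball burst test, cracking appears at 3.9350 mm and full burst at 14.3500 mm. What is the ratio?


Formula: Ratio = crack / burst
Substituting: Ratio = 3.9350 / 14.3500
Result: 0.2742


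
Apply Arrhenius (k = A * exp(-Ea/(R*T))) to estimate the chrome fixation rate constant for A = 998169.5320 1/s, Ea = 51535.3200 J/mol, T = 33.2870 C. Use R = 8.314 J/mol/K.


T_K = T_C + 273.15 = 33.2870 + 273.15 = 306.4370 K
exponent = -Ea / (R * T_K) = -51535.3200 / (8.314 * 306.4370) = -20.2280
k = A * exp(exponent) = 998169.5320 * exp(-20.2280) = 0.00163787 1/s


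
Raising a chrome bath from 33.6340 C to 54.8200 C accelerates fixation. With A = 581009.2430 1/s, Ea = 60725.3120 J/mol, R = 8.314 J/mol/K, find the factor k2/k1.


T1 = 33.6340 + 273.15 = 306.7840 K; T2 = 54.8200 + 273.15 = 327.9700 K
k1 = A * exp(-Ea/(R*T1)) = 581009.2430 * exp(-60725.3120/(8.314*306.7840)) = 2.6571e-05 1/s
k2 = A * exp(-Ea/(R*T2)) = 581009.2430 * exp(-60725.3120/(8.314*327.9700)) = 1.2369e-04 1/s
k2/k1 = 1.2369e-04 / 2.6571e-05 = 4.6550


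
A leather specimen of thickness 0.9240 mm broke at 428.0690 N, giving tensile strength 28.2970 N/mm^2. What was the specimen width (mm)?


Formula: w = F / (TS * t)
Substituting: w = 428.0690 / (28.2970 * 0.9240)
Result: 16.3720 mm


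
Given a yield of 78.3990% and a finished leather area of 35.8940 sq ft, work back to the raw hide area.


Formula: raw = finished * 100 / yield
Substituting: raw = 35.8940 * 100 / 78.3990
Result: 45.7837 sq ft


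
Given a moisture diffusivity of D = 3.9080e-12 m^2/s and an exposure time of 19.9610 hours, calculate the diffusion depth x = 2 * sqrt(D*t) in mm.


t = 19.9610 hr * 3600 = 71859.6000 s
D * t = 3.9080e-12 * 71859.6000 = 2.8083e-07
x = 2 * sqrt(D*t) = 2 * sqrt(2.8083e-07) = 0.00105986 m = 1.0599 mm


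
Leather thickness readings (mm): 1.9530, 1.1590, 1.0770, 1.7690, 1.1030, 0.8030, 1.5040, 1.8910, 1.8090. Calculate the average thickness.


Formula: Average = sum / n
Substituting: Average = 13.0680 / 9
Result: 1.4520 mm


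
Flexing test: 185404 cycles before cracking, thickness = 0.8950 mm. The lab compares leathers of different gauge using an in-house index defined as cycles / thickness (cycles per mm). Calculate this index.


Formula: Index = cycles / thickness
Substituting: Index = 185404 / 0.8950
Result: 207155.3073 cycles/mm


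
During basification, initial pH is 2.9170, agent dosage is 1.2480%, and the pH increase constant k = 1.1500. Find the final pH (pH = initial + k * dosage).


Formula: pH_final = pH_initial + k * base_pct
Substituting: pH_final = 2.9170 + 1.1500 * 1.2480
Result: 4.3522


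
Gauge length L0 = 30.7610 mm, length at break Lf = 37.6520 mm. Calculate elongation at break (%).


Formula: Elongation = (Lf - L0) / L0 * 100
Substituting: Elongation = (37.6520 - 30.7610) / 30.7610 * 100
Result: 22.4017 %


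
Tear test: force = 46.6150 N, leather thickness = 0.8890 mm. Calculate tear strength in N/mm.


Formula: Tear strength = force / thickness
Substituting: Tear strength = 46.6150 / 0.8890
Result: 52.4353 N/mm


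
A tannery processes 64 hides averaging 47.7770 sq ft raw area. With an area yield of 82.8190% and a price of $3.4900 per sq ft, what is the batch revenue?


Raw_total = N * avg_area = 64 * 47.7770 = 3057.7280 sq ft
Finished = Raw_total * yield / 100 = 3057.7280 * 82.8190 / 100 = 2532.3798 sq ft
Value = Finished * price = 2532.3798 * 3.4900 = 8838.0053 $


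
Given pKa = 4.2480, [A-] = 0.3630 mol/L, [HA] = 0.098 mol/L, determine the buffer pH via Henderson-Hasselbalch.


ratio = [A-] / [HA] = 0.3630 / 0.098 = 3.7041
log10(ratio) = 0.5687
pH = pKa + log10(ratio) = 4.2480 + 0.5687 = 4.8167


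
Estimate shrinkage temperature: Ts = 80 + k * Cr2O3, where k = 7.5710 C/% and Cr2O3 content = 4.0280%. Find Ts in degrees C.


Formula: Ts = 80 + k * Cr2O3
Substituting: Ts = 80 + 7.5710 * 4.0280
Result: 110.4960 C


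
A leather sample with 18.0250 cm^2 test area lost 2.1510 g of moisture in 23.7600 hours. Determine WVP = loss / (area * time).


Formula: WVP = loss / (area * time)
Substituting: WVP = 2.1510 / (18.0250 * 23.7600)
Result: 0.00502249 g/(cm^2*hr)


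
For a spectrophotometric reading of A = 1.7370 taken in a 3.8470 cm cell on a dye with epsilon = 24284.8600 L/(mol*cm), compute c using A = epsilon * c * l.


Formula: c = A / (epsilon * l)
Substituting: c = 1.7370 / (24284.8600 * 3.8470)
Result: 1.8593e-05 mol/L


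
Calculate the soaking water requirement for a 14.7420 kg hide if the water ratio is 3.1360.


Formula: Water = hide_weight * ratio
Substituting: Water = 14.7420 * 3.1360
Result: 46.2309 kg


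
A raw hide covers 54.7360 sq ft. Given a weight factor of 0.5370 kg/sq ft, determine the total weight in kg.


Formula: Weight = area * weight_per_sqft
Substituting: Weight = 54.7360 * 0.5370
Result: 29.3932 kg


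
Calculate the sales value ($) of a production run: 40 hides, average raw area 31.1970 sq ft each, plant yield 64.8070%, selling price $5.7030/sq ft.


Raw_total = N * avg_area = 40 * 31.1970 = 1247.8800 sq ft
Finished = Raw_total * yield / 100 = 1247.8800 * 64.8070 / 100 = 808.7136 sq ft
Value = Finished * price = 808.7136 * 5.7030 = 4612.0936 $


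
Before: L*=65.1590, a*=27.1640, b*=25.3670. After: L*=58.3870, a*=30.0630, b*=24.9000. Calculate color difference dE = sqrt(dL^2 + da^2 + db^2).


dL = -6.7720, da = 2.8990, db = -0.4670
dE = sqrt((-6.7720)^2 + 2.8990^2 + (-0.4670)^2) = 7.3812


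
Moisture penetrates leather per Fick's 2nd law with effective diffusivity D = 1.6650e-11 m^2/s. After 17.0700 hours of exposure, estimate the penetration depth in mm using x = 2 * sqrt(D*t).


t = 17.0700 hr * 3600 = 61452.0000 s
D * t = 1.6650e-11 * 61452.0000 = 1.0232e-06
x = 2 * sqrt(D*t) = 2 * sqrt(1.0232e-06) = 0.00202304 m = 2.0230 mm


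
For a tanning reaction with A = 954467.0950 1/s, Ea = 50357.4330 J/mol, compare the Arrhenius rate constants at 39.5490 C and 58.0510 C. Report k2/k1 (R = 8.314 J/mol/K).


T1 = 39.5490 + 273.15 = 312.6990 K; T2 = 58.0510 + 273.15 = 331.2010 K
k1 = A * exp(-Ea/(R*T1)) = 954467.0950 * exp(-50357.4330/(8.314*312.6990)) = 0.00369425 1/s
k2 = A * exp(-Ea/(R*T2)) = 954467.0950 * exp(-50357.4330/(8.314*331.2010)) = 0.0109009 1/s
k2/k1 = 0.0109009 / 0.00369425 = 2.9508


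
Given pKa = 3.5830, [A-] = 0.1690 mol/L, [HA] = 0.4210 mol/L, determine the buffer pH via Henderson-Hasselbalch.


ratio = [A-] / [HA] = 0.1690 / 0.4210 = 0.4014
log10(ratio) = -0.3964
pH = pKa + log10(ratio) = 3.5830 - 0.3964 = 3.1866


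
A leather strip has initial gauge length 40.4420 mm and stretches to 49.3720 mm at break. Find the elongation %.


Formula: Elongation = (Lf - L0) / L0 * 100
Substituting: Elongation = (49.3720 - 40.4420) / 40.4420 * 100
Result: 22.0810 %


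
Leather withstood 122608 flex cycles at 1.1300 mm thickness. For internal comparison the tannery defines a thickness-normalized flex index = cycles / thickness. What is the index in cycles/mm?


Formula: Index = cycles / thickness
Substituting: Index = 122608 / 1.1300
Result: 108502.6549 cycles/mm


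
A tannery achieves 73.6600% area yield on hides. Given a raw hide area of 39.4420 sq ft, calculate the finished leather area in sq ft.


Formula: finished = raw * yield / 100
Substituting: finished = 39.4420 * 73.6600 / 100
Result: 29.0530 sq ft


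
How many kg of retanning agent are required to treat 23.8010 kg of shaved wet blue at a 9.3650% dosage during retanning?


Formula: Retan = substrate * pct / 100
Substituting: Retan = 23.8010 * 9.3650 / 100
Result: 2.2290 kg


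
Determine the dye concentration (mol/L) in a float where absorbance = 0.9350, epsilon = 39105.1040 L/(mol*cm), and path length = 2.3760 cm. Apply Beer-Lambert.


Formula: c = A / (epsilon * l)
Substituting: c = 0.9350 / (39105.1040 * 2.3760)
Result: 1.0063e-05 mol/L


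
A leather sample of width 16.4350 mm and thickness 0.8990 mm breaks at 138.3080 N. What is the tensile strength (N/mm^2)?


Formula: TS = force / (width * thickness)
Substituting: TS = 138.3080 / (16.4350 * 0.8990)
Result: 9.3609 N/mm^2


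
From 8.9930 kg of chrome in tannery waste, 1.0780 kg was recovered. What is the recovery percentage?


Formula: Recovery = recovered / input * 100
Substituting: Recovery = 1.0780 / 8.9930 * 100
Result: 11.9871 %


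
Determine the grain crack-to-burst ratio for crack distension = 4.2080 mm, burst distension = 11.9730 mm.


Formula: Ratio = crack / burst
Substituting: Ratio = 4.2080 / 11.9730
Result: 0.3515


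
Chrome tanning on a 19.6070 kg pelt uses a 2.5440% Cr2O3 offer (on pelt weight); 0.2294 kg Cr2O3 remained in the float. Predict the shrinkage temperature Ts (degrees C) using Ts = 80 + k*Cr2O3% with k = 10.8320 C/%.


Offered = pelt * offer_pct / 100 = 19.6070 * 2.5440 / 100 = 0.4988 kg
Uptake = offered - residual = 0.4988 - 0.2294 = 0.2694 kg
Cr2O3% on pelt = uptake / pelt * 100 = 0.2694 / 19.6070 * 100 = 1.3740 %
Ts = 80 + k * Cr2O3% = 80 + 10.8320 * 1.3740 = 94.8833 C


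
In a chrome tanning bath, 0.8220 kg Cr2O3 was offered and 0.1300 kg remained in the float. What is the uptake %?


Formula: Uptake = (offered - residual) / offered * 100
Substituting: Uptake = (0.8220 - 0.1300) / 0.8220 * 100
Result: 84.1849 %


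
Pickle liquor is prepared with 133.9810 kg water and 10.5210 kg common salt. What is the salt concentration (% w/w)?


Formula: Conc = salt / (water + salt) * 100
Substituting: Conc = 10.5210 / (133.9810 + 10.5210) * 100
Result: 7.2809 %


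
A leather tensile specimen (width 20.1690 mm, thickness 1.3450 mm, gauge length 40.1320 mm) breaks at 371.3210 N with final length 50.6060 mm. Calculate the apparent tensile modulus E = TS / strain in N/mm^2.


TS = F / (w * t) = 371.3210 / (20.1690 * 1.3450) = 13.6881 N/mm^2
strain = (Lf - L0) / L0 = (50.6060 - 40.1320) / 40.1320 = 0.2610
E = TS / strain = 13.6881 / 0.2610 = 52.4471 N/mm^2


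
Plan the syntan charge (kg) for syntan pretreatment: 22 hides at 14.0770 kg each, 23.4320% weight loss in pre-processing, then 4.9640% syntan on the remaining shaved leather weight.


Total_raw = N * avg_wt = 22 * 14.0770 = 309.6940 kg
Substrate = Total_raw * (1 - loss/100) = 309.6940 * (1 - 23.4320/100) = 237.1265 kg
Syntan = Substrate * pct / 100 = 237.1265 * 4.9640 / 100 = 11.7710 kg


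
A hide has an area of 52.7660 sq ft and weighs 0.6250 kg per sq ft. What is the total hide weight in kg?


Formula: Weight = area * weight_per_sqft
Substituting: Weight = 52.7660 * 0.6250
Result: 32.9787 kg


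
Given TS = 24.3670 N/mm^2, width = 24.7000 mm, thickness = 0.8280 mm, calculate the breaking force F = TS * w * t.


Formula: F = TS * w * t
Substituting: F = 24.3670 * 24.7000 * 0.8280
Result: 498.3441 N


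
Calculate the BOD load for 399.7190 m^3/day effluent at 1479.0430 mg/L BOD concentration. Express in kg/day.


Formula: BOD_load = volume * conc / 1000
Substituting: BOD_load = 399.7190 * 1479.0430 / 1000
Result: 591.2016 kg/day


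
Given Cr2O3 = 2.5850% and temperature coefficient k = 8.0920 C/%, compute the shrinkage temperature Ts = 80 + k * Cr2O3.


Formula: Ts = 80 + k * Cr2O3
Substituting: Ts = 80 + 8.0920 * 2.5850
Result: 100.9178 C


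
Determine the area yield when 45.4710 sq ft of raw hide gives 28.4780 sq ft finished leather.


Formula: Yield = finished / raw * 100
Substituting: Yield = 28.4780 / 45.4710 * 100
Result: 62.6289 %


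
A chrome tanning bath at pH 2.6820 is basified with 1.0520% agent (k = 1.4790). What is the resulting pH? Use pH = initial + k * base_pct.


Formula: pH_final = pH_initial + k * base_pct
Substituting: pH_final = 2.6820 + 1.4790 * 1.0520
Result: 4.2379


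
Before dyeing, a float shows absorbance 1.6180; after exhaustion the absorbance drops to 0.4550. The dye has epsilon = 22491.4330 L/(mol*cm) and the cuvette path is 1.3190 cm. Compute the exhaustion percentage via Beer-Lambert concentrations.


c_initial = A_i / (epsilon * l) = 1.6180 / (22491.4330 * 1.3190) = 5.4540e-05 mol/L
c_final = A_f / (epsilon * l) = 0.4550 / (22491.4330 * 1.3190) = 1.5337e-05 mol/L
Exhaustion = (c_initial - c_final) / c_initial * 100 = (5.4540e-05 - 1.5337e-05) / 5.4540e-05 * 100 = 71.8789 %


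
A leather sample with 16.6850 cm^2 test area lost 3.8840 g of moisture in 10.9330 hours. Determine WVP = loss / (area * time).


Formula: WVP = loss / (area * time)
Substituting: WVP = 3.8840 / (16.6850 * 10.9330)
Result: 0.0212919 g/(cm^2*hr)


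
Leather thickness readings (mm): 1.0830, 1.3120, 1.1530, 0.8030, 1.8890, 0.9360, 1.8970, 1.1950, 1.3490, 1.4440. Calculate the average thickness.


Formula: Average = sum / n
Substituting: Average = 13.0610 / 10
Result: 1.3061 mm


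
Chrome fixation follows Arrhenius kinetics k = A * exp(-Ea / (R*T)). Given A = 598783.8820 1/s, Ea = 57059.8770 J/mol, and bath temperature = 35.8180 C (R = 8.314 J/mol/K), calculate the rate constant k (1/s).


T_K = T_C + 273.15 = 35.8180 + 273.15 = 308.9680 K
exponent = -Ea / (R * T_K) = -57059.8770 / (8.314 * 308.9680) = -22.2130
k = A * exp(exponent) = 598783.8820 * exp(-22.2130) = 1.3498e-04 1/s


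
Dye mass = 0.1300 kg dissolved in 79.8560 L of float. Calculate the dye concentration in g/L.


Formula: Conc = dye_mass(kg) / volume(L) * 1000
Substituting: Conc = 0.1300 / 79.8560 * 1000
Result: 1.6279 g/L


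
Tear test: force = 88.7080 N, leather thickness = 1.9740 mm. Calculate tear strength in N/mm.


Formula: Tear strength = force / thickness
Substituting: Tear strength = 88.7080 / 1.9740
Result: 44.9382 N/mm


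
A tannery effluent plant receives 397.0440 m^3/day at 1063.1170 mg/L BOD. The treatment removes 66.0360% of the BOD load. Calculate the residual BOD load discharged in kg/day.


Load_in = volume * conc / 1000 = 397.0440 * 1063.1170 / 1000 = 422.1042 kg/day
Removed = Load_in * eff / 100 = 422.1042 * 66.0360 / 100 = 278.7407 kg/day
Load_out = Load_in - Removed = 422.1042 - 278.7407 = 143.3635 kg/day


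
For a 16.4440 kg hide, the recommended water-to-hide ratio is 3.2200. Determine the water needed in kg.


Formula: Water = hide_weight * ratio
Substituting: Water = 16.4440 * 3.2200
Result: 52.9497 kg


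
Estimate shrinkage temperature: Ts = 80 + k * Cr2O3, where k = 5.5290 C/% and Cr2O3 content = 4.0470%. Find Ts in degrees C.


Formula: Ts = 80 + k * Cr2O3
Substituting: Ts = 80 + 5.5290 * 4.0470
Result: 102.3759 C


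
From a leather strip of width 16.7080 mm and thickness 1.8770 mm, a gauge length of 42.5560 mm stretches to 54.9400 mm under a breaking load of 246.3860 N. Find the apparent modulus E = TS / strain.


TS = F / (w * t) = 246.3860 / (16.7080 * 1.8770) = 7.8565 N/mm^2
strain = (Lf - L0) / L0 = (54.9400 - 42.5560) / 42.5560 = 0.2910
E = TS / strain = 7.8565 / 0.2910 = 26.9977 N/mm^2


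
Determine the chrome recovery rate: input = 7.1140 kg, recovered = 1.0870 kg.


Formula: Recovery = recovered / input * 100
Substituting: Recovery = 1.0870 / 7.1140 * 100
Result: 15.2797 %


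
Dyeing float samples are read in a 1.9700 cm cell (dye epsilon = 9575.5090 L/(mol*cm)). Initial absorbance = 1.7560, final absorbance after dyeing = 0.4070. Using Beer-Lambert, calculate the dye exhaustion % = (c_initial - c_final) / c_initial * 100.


c_initial = A_i / (epsilon * l) = 1.7560 / (9575.5090 * 1.9700) = 9.3089e-05 mol/L
c_final = A_f / (epsilon * l) = 0.4070 / (9575.5090 * 1.9700) = 2.1576e-05 mol/L
Exhaustion = (c_initial - c_final) / c_initial * 100 = (9.3089e-05 - 2.1576e-05) / 9.3089e-05 * 100 = 76.8223 %


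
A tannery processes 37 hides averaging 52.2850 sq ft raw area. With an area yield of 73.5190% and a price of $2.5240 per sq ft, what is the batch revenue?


Raw_total = N * avg_area = 37 * 52.2850 = 1934.5450 sq ft
Finished = Raw_total * yield / 100 = 1934.5450 * 73.5190 / 100 = 1422.2581 sq ft
Value = Finished * price = 1422.2581 * 2.5240 = 3589.7795 $


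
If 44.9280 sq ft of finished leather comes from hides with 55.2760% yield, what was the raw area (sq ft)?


Formula: raw = finished * 100 / yield
Substituting: raw = 44.9280 * 100 / 55.2760
Result: 81.2794 sq ft


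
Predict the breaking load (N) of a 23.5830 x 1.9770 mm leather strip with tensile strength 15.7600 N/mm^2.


Formula: F = TS * w * t
Substituting: F = 15.7600 * 23.5830 * 1.9770
Result: 734.7878 N


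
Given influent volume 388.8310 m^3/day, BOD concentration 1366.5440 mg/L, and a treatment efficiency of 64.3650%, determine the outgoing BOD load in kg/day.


Load_in = volume * conc / 1000 = 388.8310 * 1366.5440 / 1000 = 531.3547 kg/day
Removed = Load_in * eff / 100 = 531.3547 * 64.3650 / 100 = 342.0064 kg/day
Load_out = Load_in - Removed = 531.3547 - 342.0064 = 189.3482 kg/day


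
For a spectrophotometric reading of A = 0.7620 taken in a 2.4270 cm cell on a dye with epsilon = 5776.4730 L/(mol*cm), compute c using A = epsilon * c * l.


Formula: c = A / (epsilon * l)
Substituting: c = 0.7620 / (5776.4730 * 2.4270)
Result: 5.4353e-05 mol/L


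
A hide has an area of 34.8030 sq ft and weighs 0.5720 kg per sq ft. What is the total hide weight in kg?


Formula: Weight = area * weight_per_sqft
Substituting: Weight = 34.8030 * 0.5720
Result: 19.9073 kg


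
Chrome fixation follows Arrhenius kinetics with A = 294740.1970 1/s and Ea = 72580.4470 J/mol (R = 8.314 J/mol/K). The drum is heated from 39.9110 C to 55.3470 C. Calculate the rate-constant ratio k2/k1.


T1 = 39.9110 + 273.15 = 313.0610 K; T2 = 55.3470 + 273.15 = 328.4970 K
k1 = A * exp(-Ea/(R*T1)) = 294740.1970 * exp(-72580.4470/(8.314*313.0610)) = 2.2849e-07 1/s
k2 = A * exp(-Ea/(R*T2)) = 294740.1970 * exp(-72580.4470/(8.314*328.4970)) = 8.4710e-07 1/s
k2/k1 = 8.4710e-07 / 2.2849e-07 = 3.7074


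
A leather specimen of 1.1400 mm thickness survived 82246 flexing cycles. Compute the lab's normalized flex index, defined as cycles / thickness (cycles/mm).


Formula: Index = cycles / thickness
Substituting: Index = 82246 / 1.1400
Result: 72145.6140 cycles/mm


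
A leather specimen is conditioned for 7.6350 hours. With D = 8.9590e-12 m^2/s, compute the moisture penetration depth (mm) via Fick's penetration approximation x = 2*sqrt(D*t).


t = 7.6350 hr * 3600 = 27486.0000 s
D * t = 8.9590e-12 * 27486.0000 = 2.4625e-07
x = 2 * sqrt(D*t) = 2 * sqrt(2.4625e-07) = 9.9247e-04 m = 0.9925 mm


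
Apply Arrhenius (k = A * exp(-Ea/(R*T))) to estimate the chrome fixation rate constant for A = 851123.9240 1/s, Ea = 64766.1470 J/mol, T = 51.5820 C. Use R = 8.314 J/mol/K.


T_K = T_C + 273.15 = 51.5820 + 273.15 = 324.7320 K
exponent = -Ea / (R * T_K) = -64766.1470 / (8.314 * 324.7320) = -23.9890
k = A * exp(exponent) = 851123.9240 * exp(-23.9890) = 3.2485e-05 1/s


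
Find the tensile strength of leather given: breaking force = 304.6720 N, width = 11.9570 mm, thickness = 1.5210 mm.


Formula: TS = force / (width * thickness)
Substituting: TS = 304.6720 / (11.9570 * 1.5210)
Result: 16.7526 N/mm^2


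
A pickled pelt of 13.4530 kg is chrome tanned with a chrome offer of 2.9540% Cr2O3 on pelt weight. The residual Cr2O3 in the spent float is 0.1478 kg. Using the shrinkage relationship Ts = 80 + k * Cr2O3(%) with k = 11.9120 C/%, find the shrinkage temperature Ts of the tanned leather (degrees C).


Offered = pelt * offer_pct / 100 = 13.4530 * 2.9540 / 100 = 0.3974 kg
Uptake = offered - residual = 0.3974 - 0.1478 = 0.2496 kg
Cr2O3% on pelt = uptake / pelt * 100 = 0.2496 / 13.4530 * 100 = 1.8554 %
Ts = 80 + k * Cr2O3% = 80 + 11.9120 * 1.8554 = 102.1011 C


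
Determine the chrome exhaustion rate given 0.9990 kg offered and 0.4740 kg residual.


Formula: Uptake = (offered - residual) / offered * 100
Substituting: Uptake = (0.9990 - 0.4740) / 0.9990 * 100
Result: 52.5526 %


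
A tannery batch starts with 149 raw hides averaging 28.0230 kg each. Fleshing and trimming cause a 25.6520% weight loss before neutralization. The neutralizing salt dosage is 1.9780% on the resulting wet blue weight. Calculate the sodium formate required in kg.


Total_raw = N * avg_wt = 149 * 28.0230 = 4175.4270 kg
Substrate = Total_raw * (1 - loss/100) = 4175.4270 * (1 - 25.6520/100) = 3104.3465 kg
Neutralizer = Substrate * pct / 100 = 3104.3465 * 1.9780 / 100 = 61.4040 kg


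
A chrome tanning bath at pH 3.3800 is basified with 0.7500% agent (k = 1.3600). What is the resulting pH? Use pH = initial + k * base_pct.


Formula: pH_final = pH_initial + k * base_pct
Substituting: pH_final = 3.3800 + 1.3600 * 0.7500
Result: 4.4000


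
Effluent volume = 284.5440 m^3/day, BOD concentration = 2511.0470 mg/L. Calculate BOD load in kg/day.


Formula: BOD_load = volume * conc / 1000
Substituting: BOD_load = 284.5440 * 2511.0470 / 1000
Result: 714.5034 kg/day


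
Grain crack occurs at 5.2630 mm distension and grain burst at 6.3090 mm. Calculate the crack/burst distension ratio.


Formula: Ratio = crack / burst
Substituting: Ratio = 5.2630 / 6.3090
Result: 0.8342


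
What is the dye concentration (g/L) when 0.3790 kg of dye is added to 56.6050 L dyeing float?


Formula: Conc = dye_mass(kg) / volume(L) * 1000
Substituting: Conc = 0.3790 / 56.6050 * 1000
Result: 6.6955 g/L


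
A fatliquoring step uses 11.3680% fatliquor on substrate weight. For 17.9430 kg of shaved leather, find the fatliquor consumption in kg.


Formula: Fat = substrate * pct / 100
Substituting: Fat = 17.9430 * 11.3680 / 100
Result: 2.0398 kg


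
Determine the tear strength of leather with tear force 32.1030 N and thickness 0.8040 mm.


Formula: Tear strength = force / thickness
Substituting: Tear strength = 32.1030 / 0.8040
Result: 39.9291 N/mm


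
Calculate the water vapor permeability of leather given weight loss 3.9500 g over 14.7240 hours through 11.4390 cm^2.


Formula: WVP = loss / (area * time)
Substituting: WVP = 3.9500 / (11.4390 * 14.7240)
Result: 0.0234522 g/(cm^2*hr)


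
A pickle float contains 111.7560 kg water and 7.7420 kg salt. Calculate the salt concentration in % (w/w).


Formula: Conc = salt / (water + salt) * 100
Substituting: Conc = 7.7420 / (111.7560 + 7.7420) * 100
Result: 6.4788 %


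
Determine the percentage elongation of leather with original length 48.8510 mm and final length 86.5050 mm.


Formula: Elongation = (Lf - L0) / L0 * 100
Substituting: Elongation = (86.5050 - 48.8510) / 48.8510 * 100
Result: 77.0793 %


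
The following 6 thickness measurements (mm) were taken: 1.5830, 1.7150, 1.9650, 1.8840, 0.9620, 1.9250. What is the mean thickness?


Formula: Average = sum / n
Substituting: Average = 10.0340 / 6
Result: 1.6723 mm


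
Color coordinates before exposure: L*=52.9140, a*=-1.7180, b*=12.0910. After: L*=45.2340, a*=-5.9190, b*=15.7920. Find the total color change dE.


dL = -7.6800, da = -4.2010, db = 3.7010
dE = sqrt((-7.6800)^2 + (-4.2010)^2 + 3.7010^2) = 9.5041


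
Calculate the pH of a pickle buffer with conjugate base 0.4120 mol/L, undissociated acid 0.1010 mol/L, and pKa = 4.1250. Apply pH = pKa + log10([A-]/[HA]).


ratio = [A-] / [HA] = 0.4120 / 0.1010 = 4.0792
log10(ratio) = 0.6106
pH = pKa + log10(ratio) = 4.1250 + 0.6106 = 4.7356


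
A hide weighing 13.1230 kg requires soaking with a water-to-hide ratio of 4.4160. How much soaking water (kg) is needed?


Formula: Water = hide_weight * ratio
Substituting: Water = 13.1230 * 4.4160
Result: 57.9512 kg


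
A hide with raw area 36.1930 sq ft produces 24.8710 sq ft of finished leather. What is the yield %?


Formula: Yield = finished / raw * 100
Substituting: Yield = 24.8710 / 36.1930 * 100
Result: 68.7177 %


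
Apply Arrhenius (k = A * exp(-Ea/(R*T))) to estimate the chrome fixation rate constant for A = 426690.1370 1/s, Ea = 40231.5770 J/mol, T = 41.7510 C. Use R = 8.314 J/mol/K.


T_K = T_C + 273.15 = 41.7510 + 273.15 = 314.9010 K
exponent = -Ea / (R * T_K) = -40231.5770 / (8.314 * 314.9010) = -15.3668
k = A * exp(exponent) = 426690.1370 * exp(-15.3668) = 0.0904488 1/s


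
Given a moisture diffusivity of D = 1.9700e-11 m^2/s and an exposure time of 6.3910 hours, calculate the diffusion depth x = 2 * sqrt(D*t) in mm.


t = 6.3910 hr * 3600 = 23007.6000 s
D * t = 1.9700e-11 * 23007.6000 = 4.5325e-07
x = 2 * sqrt(D*t) = 2 * sqrt(4.5325e-07) = 0.00134648 m = 1.3465 mm


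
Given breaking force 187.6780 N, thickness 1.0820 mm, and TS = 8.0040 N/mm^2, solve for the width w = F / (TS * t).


Formula: w = F / (TS * t)
Substituting: w = 187.6780 / (8.0040 * 1.0820)
Result: 21.6710 mm


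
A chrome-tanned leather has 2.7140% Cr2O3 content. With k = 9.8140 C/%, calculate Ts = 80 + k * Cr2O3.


Formula: Ts = 80 + k * Cr2O3
Substituting: Ts = 80 + 9.8140 * 2.7140
Result: 106.6352 C


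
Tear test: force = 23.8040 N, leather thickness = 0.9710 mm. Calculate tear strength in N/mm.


Formula: Tear strength = force / thickness
Substituting: Tear strength = 23.8040 / 0.9710
Result: 24.5149 N/mm


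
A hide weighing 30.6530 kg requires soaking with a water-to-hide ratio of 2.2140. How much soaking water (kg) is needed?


Formula: Water = hide_weight * ratio
Substituting: Water = 30.6530 * 2.2140
Result: 67.8657 kg


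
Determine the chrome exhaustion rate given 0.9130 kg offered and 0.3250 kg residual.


Formula: Uptake = (offered - residual) / offered * 100
Substituting: Uptake = (0.9130 - 0.3250) / 0.9130 * 100
Result: 64.4031 %


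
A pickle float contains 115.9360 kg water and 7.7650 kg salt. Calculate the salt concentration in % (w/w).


Formula: Conc = salt / (water + salt) * 100
Substituting: Conc = 7.7650 / (115.9360 + 7.7650) * 100
Result: 6.2772 %


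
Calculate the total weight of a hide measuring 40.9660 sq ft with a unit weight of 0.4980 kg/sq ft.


Formula: Weight = area * weight_per_sqft
Substituting: Weight = 40.9660 * 0.4980
Result: 20.4011 kg


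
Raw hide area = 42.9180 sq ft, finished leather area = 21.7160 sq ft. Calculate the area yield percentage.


Formula: Yield = finished / raw * 100
Substituting: Yield = 21.7160 / 42.9180 * 100
Result: 50.5988 %


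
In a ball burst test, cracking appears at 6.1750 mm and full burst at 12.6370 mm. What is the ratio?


Formula: Ratio = crack / burst
Substituting: Ratio = 6.1750 / 12.6370
Result: 0.4886


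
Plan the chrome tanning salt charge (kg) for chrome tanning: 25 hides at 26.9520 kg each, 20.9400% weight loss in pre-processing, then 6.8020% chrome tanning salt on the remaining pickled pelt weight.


Total_raw = N * avg_wt = 25 * 26.9520 = 673.8000 kg
Substrate = Total_raw * (1 - loss/100) = 673.8000 * (1 - 20.9400/100) = 532.7063 kg
Chrome = Substrate * pct / 100 = 532.7063 * 6.8020 / 100 = 36.2347 kg


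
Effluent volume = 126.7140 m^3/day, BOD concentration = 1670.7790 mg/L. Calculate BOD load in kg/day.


Formula: BOD_load = volume * conc / 1000
Substituting: BOD_load = 126.7140 * 1670.7790 / 1000
Result: 211.7111 kg/day


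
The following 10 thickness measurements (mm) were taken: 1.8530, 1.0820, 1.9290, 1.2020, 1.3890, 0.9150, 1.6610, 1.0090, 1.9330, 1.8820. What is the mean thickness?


Formula: Average = sum / n
Substituting: Average = 14.8550 / 10
Result: 1.4855 mm


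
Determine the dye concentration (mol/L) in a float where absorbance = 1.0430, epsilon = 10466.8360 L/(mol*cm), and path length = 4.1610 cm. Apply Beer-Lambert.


Formula: c = A / (epsilon * l)
Substituting: c = 1.0430 / (10466.8360 * 4.1610)
Result: 2.3948e-05 mol/L


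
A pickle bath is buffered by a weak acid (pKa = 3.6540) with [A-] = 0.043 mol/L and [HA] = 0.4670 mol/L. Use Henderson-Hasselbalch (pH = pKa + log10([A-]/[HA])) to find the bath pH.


ratio = [A-] / [HA] = 0.043 / 0.4670 = 0.0920771
log10(ratio) = -1.0358
pH = pKa + log10(ratio) = 3.6540 - 1.0358 = 2.6182


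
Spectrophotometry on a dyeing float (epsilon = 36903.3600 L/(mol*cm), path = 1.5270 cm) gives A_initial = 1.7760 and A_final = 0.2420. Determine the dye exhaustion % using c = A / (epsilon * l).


c_initial = A_i / (epsilon * l) = 1.7760 / (36903.3600 * 1.5270) = 3.1517e-05 mol/L
c_final = A_f / (epsilon * l) = 0.2420 / (36903.3600 * 1.5270) = 4.2945e-06 mol/L
Exhaustion = (c_initial - c_final) / c_initial * 100 = (3.1517e-05 - 4.2945e-06) / 3.1517e-05 * 100 = 86.3739 %


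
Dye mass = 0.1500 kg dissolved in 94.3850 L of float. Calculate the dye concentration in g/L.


Formula: Conc = dye_mass(kg) / volume(L) * 1000
Substituting: Conc = 0.1500 / 94.3850 * 1000
Result: 1.5892 g/L


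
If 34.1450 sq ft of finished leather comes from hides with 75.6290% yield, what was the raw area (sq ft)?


Formula: raw = finished * 100 / yield
Substituting: raw = 34.1450 * 100 / 75.6290
Result: 45.1480 sq ft


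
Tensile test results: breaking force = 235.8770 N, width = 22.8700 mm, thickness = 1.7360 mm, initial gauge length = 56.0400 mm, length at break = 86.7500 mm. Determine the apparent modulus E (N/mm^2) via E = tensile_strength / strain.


TS = F / (w * t) = 235.8770 / (22.8700 * 1.7360) = 5.9411 N/mm^2
strain = (Lf - L0) / L0 = (86.7500 - 56.0400) / 56.0400 = 0.5480
E = TS / strain = 5.9411 / 0.5480 = 10.8415 N/mm^2


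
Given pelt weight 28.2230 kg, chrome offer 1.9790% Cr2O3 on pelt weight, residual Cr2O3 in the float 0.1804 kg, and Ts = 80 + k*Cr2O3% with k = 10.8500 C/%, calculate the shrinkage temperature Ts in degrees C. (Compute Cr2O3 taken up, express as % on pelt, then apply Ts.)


Offered = pelt * offer_pct / 100 = 28.2230 * 1.9790 / 100 = 0.5585 kg
Uptake = offered - residual = 0.5585 - 0.1804 = 0.3781 kg
Cr2O3% on pelt = uptake / pelt * 100 = 0.3781 / 28.2230 * 100 = 1.3398 %
Ts = 80 + k * Cr2O3% = 80 + 10.8500 * 1.3398 = 94.5369 C


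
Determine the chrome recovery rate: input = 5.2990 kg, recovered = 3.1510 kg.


Formula: Recovery = recovered / input * 100
Substituting: Recovery = 3.1510 / 5.2990 * 100
Result: 59.4640 %


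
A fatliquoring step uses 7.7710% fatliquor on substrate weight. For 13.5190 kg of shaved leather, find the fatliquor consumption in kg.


Formula: Fat = substrate * pct / 100
Substituting: Fat = 13.5190 * 7.7710 / 100
Result: 1.0506 kg


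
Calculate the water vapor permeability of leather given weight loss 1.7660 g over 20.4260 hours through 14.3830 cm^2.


Formula: WVP = loss / (area * time)
Substituting: WVP = 1.7660 / (14.3830 * 20.4260)
Result: 0.00601115 g/(cm^2*hr)


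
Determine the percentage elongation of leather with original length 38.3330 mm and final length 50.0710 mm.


Formula: Elongation = (Lf - L0) / L0 * 100
Substituting: Elongation = (50.0710 - 38.3330) / 38.3330 * 100
Result: 30.6211 %
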